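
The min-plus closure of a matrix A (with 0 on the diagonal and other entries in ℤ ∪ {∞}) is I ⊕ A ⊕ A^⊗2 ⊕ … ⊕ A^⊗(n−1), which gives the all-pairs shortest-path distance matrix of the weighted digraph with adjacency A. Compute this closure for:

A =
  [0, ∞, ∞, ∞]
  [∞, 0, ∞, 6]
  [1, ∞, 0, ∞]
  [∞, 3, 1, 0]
Closure =
  [0, ∞, ∞, ∞]
  [8, 0, 7, 6]
  [1, ∞, 0, ∞]
  [2, 3, 1, 0]

This is the Floyd-Warshall all-pairs shortest-path computation. For each intermediate vertex k = 0, 1, …, 3, update dist[i][j] ← min(dist[i][j], dist[i][k] + dist[k][j]). The final matrix gives, for each (i, j), the minimum total weight of any directed path from i to j (possibly empty when i = j).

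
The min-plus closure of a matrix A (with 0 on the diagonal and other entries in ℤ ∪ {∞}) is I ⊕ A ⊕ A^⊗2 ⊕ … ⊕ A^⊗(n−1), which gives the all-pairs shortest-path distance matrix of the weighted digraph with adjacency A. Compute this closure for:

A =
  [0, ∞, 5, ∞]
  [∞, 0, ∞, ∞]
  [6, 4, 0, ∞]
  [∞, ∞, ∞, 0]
Closure =
  [0, 9, 5, ∞]
  [∞, 0, ∞, ∞]
  [6, 4, 0, ∞]
  [∞, ∞, ∞, 0]

This is the Floyd-Warshall all-pairs shortest-path computation. For each intermediate vertex k = 0, 1, …, 3, update dist[i][j] ← min(dist[i][j], dist[i][k] + dist[k][j]). The final matrix gives, for each (i, j), the minimum total weight of any directed path from i to j (possibly empty when i = j).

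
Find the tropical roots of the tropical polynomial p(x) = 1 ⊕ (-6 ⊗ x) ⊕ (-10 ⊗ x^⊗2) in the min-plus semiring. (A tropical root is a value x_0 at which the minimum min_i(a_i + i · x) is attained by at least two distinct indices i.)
Roots: {4, 7}

Each tropical root is a break point of the lower envelope of the lines y = a_i + i · x (there are 3 lines, with slopes 0, 1, ..., 2). Only the lines that attain the minimum somewhere contribute to roots; other lines are dominated. Here the surviving (envelope) indices are i = 2, i = 1, i = 0.
Intersections between consecutive envelope lines give the roots: for adjacent envelope indices i < j the intersection is x = (a_i − a_j) / (j − i). Reading off the sorted break points: {4, 7}.
Verification: at each break x_0, at least two indices attain the minimum of min_i(a_i + i · x_0).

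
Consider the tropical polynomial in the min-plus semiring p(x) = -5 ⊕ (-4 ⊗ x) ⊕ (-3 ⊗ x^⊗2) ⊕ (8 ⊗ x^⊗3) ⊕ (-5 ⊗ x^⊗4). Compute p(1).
p(1) = -5

A tropical monomial a ⊗ x^⊗i evaluates to a + i · x. Evaluating each term at x = 1:
  Term 0 contributes -5 + 0 · 1 = -5
  Term 1 contributes -4 + 1 · 1 = -3
  Term 2 contributes -3 + 2 · 1 = -1
  Term 3 contributes 8 + 3 · 1 = 11
  Term 4 contributes -5 + 4 · 1 = -1
p(1) = ⊕ of these = min[-5, -3, -1, 11, -1] = -5.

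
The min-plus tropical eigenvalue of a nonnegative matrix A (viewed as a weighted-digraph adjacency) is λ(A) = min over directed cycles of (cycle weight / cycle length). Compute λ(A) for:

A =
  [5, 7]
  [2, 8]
λ(A) = 9/2

Enumerate directed cycles and compute their means (weight / length). Sample:
  cycle 0 → 0: weight = 5, length = 1, mean = 5/1 ≈ 5.000
  cycle 1 → 1: weight = 8, length = 1, mean = 8/1 ≈ 8.000
  cycle 0 → 1 → 0: weight = 9, length = 2, mean = 9/2 ≈ 4.500
  cycle 1 → 0 → 1: weight = 9, length = 2, mean = 9/2 ≈ 4.500
Minimum mean = 4.500, attained e.g. along the cycle 0 → 1 → 0 with weight 9 and length 2. So λ(A) = 9/2 = 9/2.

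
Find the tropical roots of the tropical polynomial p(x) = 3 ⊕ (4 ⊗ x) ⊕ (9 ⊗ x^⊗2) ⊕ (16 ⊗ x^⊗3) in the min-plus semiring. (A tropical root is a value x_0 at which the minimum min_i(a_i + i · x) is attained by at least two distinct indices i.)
Roots: {-7, -5, -1}

Each tropical root is a break point of the lower envelope of the lines y = a_i + i · x (there are 4 lines, with slopes 0, 1, ..., 3). Only the lines that attain the minimum somewhere contribute to roots; other lines are dominated. Here the surviving (envelope) indices are i = 3, i = 2, i = 1, i = 0.
Intersections between consecutive envelope lines give the roots: for adjacent envelope indices i < j the intersection is x = (a_i − a_j) / (j − i). Reading off the sorted break points: {-7, -5, -1}.
Verification: at each break x_0, at least two indices attain the minimum of min_i(a_i + i · x_0).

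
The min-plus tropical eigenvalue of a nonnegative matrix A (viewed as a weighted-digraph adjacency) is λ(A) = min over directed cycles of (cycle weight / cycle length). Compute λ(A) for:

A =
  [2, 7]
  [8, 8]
λ(A) = 2

Enumerate directed cycles and compute their means (weight / length). Sample:
  cycle 0 → 0: weight = 2, length = 1, mean = 2/1 ≈ 2.000
  cycle 1 → 1: weight = 8, length = 1, mean = 8/1 ≈ 8.000
  cycle 0 → 1 → 0: weight = 15, length = 2, mean = 15/2 ≈ 7.500
  cycle 1 → 0 → 1: weight = 15, length = 2, mean = 15/2 ≈ 7.500
Minimum mean = 2.000, attained e.g. along the cycle 0 → 0 with weight 2 and length 1. So λ(A) = 2/1 = 2.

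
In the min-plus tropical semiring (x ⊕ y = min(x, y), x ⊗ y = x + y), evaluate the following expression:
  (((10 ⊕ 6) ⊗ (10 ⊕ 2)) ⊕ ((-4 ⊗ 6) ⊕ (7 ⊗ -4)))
(((10 ⊕ 6) ⊗ (10 ⊕ 2)) ⊕ ((-4 ⊗ 6) ⊕ (7 ⊗ -4))) = 2

Expand innermost to outermost. Recall ⊕ takes the minimum of its arguments and ⊗ takes their sum. Working out the expression (((10 ⊕ 6) ⊗ (10 ⊕ 2)) ⊕ ((-4 ⊗ 6) ⊕ (7 ⊗ -4))) gives 2.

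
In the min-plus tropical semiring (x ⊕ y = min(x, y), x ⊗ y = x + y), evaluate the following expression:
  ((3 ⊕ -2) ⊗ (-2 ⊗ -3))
((3 ⊕ -2) ⊗ (-2 ⊗ -3)) = -7

Expand innermost to outermost. Recall ⊕ takes the minimum of its arguments and ⊗ takes their sum. Working out the expression ((3 ⊕ -2) ⊗ (-2 ⊗ -3)) gives -7.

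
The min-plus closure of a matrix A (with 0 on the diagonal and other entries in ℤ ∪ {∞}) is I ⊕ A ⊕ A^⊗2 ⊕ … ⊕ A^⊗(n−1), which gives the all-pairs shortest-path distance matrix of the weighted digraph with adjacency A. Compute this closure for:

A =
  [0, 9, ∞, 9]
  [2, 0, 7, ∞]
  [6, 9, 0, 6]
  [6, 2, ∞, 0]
Closure =
  [0, 9, 16, 9]
  [2, 0, 7, 11]
  [6, 8, 0, 6]
  [4, 2, 9, 0]

This is the Floyd-Warshall all-pairs shortest-path computation. For each intermediate vertex k = 0, 1, …, 3, update dist[i][j] ← min(dist[i][j], dist[i][k] + dist[k][j]). The final matrix gives, for each (i, j), the minimum total weight of any directed path from i to j (possibly empty when i = j).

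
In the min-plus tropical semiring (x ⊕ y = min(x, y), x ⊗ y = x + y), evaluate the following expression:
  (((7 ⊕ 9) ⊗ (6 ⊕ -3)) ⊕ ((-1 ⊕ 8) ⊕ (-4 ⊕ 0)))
(((7 ⊕ 9) ⊗ (6 ⊕ -3)) ⊕ ((-1 ⊕ 8) ⊕ (-4 ⊕ 0))) = -4

Expand innermost to outermost. Recall ⊕ takes the minimum of its arguments and ⊗ takes their sum. Working out the expression (((7 ⊕ 9) ⊗ (6 ⊕ -3)) ⊕ ((-1 ⊕ 8) ⊕ (-4 ⊕ 0))) gives -4.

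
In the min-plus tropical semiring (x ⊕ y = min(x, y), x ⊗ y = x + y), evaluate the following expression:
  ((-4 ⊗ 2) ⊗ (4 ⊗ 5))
((-4 ⊗ 2) ⊗ (4 ⊗ 5)) = 7

Expand innermost to outermost. Recall ⊕ takes the minimum of its arguments and ⊗ takes their sum. Working out the expression ((-4 ⊗ 2) ⊗ (4 ⊗ 5)) gives 7.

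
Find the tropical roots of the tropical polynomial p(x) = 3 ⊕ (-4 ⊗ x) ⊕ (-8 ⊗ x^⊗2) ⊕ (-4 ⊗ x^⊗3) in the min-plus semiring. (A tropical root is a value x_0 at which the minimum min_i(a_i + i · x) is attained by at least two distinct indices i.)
Roots: {-4, 4, 7}

Each tropical root is a break point of the lower envelope of the lines y = a_i + i · x (there are 4 lines, with slopes 0, 1, ..., 3). Only the lines that attain the minimum somewhere contribute to roots; other lines are dominated. Here the surviving (envelope) indices are i = 3, i = 2, i = 1, i = 0.
Intersections between consecutive envelope lines give the roots: for adjacent envelope indices i < j the intersection is x = (a_i − a_j) / (j − i). Reading off the sorted break points: {-4, 4, 7}.
Verification: at each break x_0, at least two indices attain the minimum of min_i(a_i + i · x_0).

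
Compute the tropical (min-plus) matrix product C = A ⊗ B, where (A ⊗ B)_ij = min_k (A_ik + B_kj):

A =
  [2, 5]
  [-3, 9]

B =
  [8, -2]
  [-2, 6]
A ⊗ B =
  [3, 0]
  [5, -5]

Apply the min-plus product entry-by-entry:
  C[0][0] = min over k of (A[0][0] + B[0][0] = 2 + 8 = 10, A[0][1] + B[1][0] = 5 + -2 = 3) = 3 (attained at k = 1)
  C[0][1] = min over k of (A[0][0] + B[0][1] = 2 + -2 = 0, A[0][1] + B[1][1] = 5 + 6 = 11) = 0 (attained at k = 0)
  C[1][0] = min over k of (A[1][0] + B[0][0] = -3 + 8 = 5, A[1][1] + B[1][0] = 9 + -2 = 7) = 5 (attained at k = 0)
  C[1][1] = min over k of (A[1][0] + B[0][1] = -3 + -2 = -5, A[1][1] + B[1][1] = 9 + 6 = 15) = -5 (attained at k = 0)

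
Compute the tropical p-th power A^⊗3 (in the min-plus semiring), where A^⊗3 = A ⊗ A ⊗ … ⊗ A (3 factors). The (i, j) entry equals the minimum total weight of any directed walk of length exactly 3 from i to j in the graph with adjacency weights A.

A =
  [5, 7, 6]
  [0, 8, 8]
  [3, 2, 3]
A^⊗3 =
  [8, 11, 12]
  [7, 8, 9]
  [5, 8, 8]

Each entry (A^⊗3)_ij equals the minimum over all length-3 walks i = v_0 → v_1 → … → v_3 = j of Σ_t A[v_t][v_{t+1}]. For example, for (i, j) = (0, 2) we minimise over 9 possible intermediate vertex sequences; the minimum is 12, attained along the walk 0 → 2 → 2 → 2.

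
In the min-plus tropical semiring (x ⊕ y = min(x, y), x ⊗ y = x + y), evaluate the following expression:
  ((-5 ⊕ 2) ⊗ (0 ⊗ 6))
((-5 ⊕ 2) ⊗ (0 ⊗ 6)) = 1

Expand innermost to outermost. Recall ⊕ takes the minimum of its arguments and ⊗ takes their sum. Working out the expression ((-5 ⊕ 2) ⊗ (0 ⊗ 6)) gives 1.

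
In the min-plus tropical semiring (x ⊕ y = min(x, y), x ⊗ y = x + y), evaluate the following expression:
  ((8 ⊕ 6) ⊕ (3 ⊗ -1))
((8 ⊕ 6) ⊕ (3 ⊗ -1)) = 2

Expand innermost to outermost. Recall ⊕ takes the minimum of its arguments and ⊗ takes their sum. Working out the expression ((8 ⊕ 6) ⊕ (3 ⊗ -1)) gives 2.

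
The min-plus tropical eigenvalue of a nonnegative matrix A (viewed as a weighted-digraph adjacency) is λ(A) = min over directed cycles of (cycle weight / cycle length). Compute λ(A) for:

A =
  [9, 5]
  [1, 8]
λ(A) = 3

Enumerate directed cycles and compute their means (weight / length). Sample:
  cycle 0 → 0: weight = 9, length = 1, mean = 9/1 ≈ 9.000
  cycle 1 → 1: weight = 8, length = 1, mean = 8/1 ≈ 8.000
  cycle 0 → 1 → 0: weight = 6, length = 2, mean = 6/2 ≈ 3.000
  cycle 1 → 0 → 1: weight = 6, length = 2, mean = 6/2 ≈ 3.000
Minimum mean = 3.000, attained e.g. along the cycle 0 → 1 → 0 with weight 6 and length 2. So λ(A) = 6/2 = 3.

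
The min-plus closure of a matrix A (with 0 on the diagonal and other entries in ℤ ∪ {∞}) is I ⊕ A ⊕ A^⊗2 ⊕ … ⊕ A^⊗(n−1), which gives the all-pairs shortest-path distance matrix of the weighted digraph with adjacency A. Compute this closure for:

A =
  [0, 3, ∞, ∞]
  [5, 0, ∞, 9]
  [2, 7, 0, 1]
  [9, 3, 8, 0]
Closure =
  [0, 3, 20, 12]
  [5, 0, 17, 9]
  [2, 4, 0, 1]
  [8, 3, 8, 0]

This is the Floyd-Warshall all-pairs shortest-path computation. For each intermediate vertex k = 0, 1, …, 3, update dist[i][j] ← min(dist[i][j], dist[i][k] + dist[k][j]). The final matrix gives, for each (i, j), the minimum total weight of any directed path from i to j (possibly empty when i = j).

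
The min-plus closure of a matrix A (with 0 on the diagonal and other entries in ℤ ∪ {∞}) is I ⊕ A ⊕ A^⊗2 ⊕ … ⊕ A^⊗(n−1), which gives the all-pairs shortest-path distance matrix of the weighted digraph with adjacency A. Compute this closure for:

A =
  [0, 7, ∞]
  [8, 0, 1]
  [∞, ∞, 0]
Closure =
  [0, 7, 8]
  [8, 0, 1]
  [∞, ∞, 0]

This is the Floyd-Warshall all-pairs shortest-path computation. For each intermediate vertex k = 0, 1, …, 2, update dist[i][j] ← min(dist[i][j], dist[i][k] + dist[k][j]). The final matrix gives, for each (i, j), the minimum total weight of any directed path from i to j (possibly empty when i = j).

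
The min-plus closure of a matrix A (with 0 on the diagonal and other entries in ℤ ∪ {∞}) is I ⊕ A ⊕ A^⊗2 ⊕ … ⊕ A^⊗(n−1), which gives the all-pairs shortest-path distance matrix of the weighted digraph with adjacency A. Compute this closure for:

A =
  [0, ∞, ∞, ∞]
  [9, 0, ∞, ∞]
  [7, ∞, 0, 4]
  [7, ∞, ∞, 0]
Closure =
  [0, ∞, ∞, ∞]
  [9, 0, ∞, ∞]
  [7, ∞, 0, 4]
  [7, ∞, ∞, 0]

This is the Floyd-Warshall all-pairs shortest-path computation. For each intermediate vertex k = 0, 1, …, 3, update dist[i][j] ← min(dist[i][j], dist[i][k] + dist[k][j]). The final matrix gives, for each (i, j), the minimum total weight of any directed path from i to j (possibly empty when i = j).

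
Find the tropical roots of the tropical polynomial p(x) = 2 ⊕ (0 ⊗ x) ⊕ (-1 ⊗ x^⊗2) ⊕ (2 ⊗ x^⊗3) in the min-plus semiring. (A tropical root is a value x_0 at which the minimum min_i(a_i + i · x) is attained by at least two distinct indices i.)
Roots: {-3, 1, 2}

Each tropical root is a break point of the lower envelope of the lines y = a_i + i · x (there are 4 lines, with slopes 0, 1, ..., 3). Only the lines that attain the minimum somewhere contribute to roots; other lines are dominated. Here the surviving (envelope) indices are i = 3, i = 2, i = 1, i = 0.
Intersections between consecutive envelope lines give the roots: for adjacent envelope indices i < j the intersection is x = (a_i − a_j) / (j − i). Reading off the sorted break points: {-3, 1, 2}.
Verification: at each break x_0, at least two indices attain the minimum of min_i(a_i + i · x_0).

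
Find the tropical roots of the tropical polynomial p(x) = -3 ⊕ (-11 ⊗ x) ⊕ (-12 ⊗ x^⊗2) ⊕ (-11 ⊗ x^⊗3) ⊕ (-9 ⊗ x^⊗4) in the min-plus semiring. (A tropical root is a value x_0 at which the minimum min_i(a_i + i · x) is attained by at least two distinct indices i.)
Roots: {-2, -1, 1, 8}

Each tropical root is a break point of the lower envelope of the lines y = a_i + i · x (there are 5 lines, with slopes 0, 1, ..., 4). Only the lines that attain the minimum somewhere contribute to roots; other lines are dominated. Here the surviving (envelope) indices are i = 4, i = 3, i = 2, i = 1, i = 0.
Intersections between consecutive envelope lines give the roots: for adjacent envelope indices i < j the intersection is x = (a_i − a_j) / (j − i). Reading off the sorted break points: {-2, -1, 1, 8}.
Verification: at each break x_0, at least two indices attain the minimum of min_i(a_i + i · x_0).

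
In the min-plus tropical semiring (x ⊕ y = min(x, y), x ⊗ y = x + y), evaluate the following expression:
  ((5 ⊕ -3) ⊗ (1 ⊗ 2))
((5 ⊕ -3) ⊗ (1 ⊗ 2)) = 0

Expand innermost to outermost. Recall ⊕ takes the minimum of its arguments and ⊗ takes their sum. Working out the expression ((5 ⊕ -3) ⊗ (1 ⊗ 2)) gives 0.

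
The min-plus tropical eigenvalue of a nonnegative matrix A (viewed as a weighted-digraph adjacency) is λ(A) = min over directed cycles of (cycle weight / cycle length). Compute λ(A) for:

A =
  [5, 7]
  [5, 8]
λ(A) = 5

Enumerate directed cycles and compute their means (weight / length). Sample:
  cycle 0 → 0: weight = 5, length = 1, mean = 5/1 ≈ 5.000
  cycle 1 → 1: weight = 8, length = 1, mean = 8/1 ≈ 8.000
  cycle 0 → 1 → 0: weight = 12, length = 2, mean = 12/2 ≈ 6.000
  cycle 1 → 0 → 1: weight = 12, length = 2, mean = 12/2 ≈ 6.000
Minimum mean = 5.000, attained e.g. along the cycle 0 → 0 with weight 5 and length 1. So λ(A) = 5/1 = 5.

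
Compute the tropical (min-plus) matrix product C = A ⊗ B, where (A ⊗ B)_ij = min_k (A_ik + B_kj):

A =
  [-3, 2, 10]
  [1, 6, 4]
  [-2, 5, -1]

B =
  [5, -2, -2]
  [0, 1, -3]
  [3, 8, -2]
A ⊗ B =
  [2, -5, -5]
  [6, -1, -1]
  [2, -4, -4]

Apply the min-plus product entry-by-entry:
  C[0][0] = min over k of (A[0][0] + B[0][0] = -3 + 5 = 2, A[0][1] + B[1][0] = 2 + 0 = 2, A[0][2] + B[2][0] = 10 + 3 = 13) = 2 (attained at k = 0)
  C[0][1] = min over k of (A[0][0] + B[0][1] = -3 + -2 = -5, A[0][1] + B[1][1] = 2 + 1 = 3, A[0][2] + B[2][1] = 10 + 8 = 18) = -5 (attained at k = 0)
  C[0][2] = min over k of (A[0][0] + B[0][2] = -3 + -2 = -5, A[0][1] + B[1][2] = 2 + -3 = -1, A[0][2] + B[2][2] = 10 + -2 = 8) = -5 (attained at k = 0)
  C[1][0] = min over k of (A[1][0] + B[0][0] = 1 + 5 = 6, A[1][1] + B[1][0] = 6 + 0 = 6, A[1][2] + B[2][0] = 4 + 3 = 7) = 6 (attained at k = 0)
  C[1][1] = min over k of (A[1][0] + B[0][1] = 1 + -2 = -1, A[1][1] + B[1][1] = 6 + 1 = 7, A[1][2] + B[2][1] = 4 + 8 = 12) = -1 (attained at k = 0)
  C[1][2] = min over k of (A[1][0] + B[0][2] = 1 + -2 = -1, A[1][1] + B[1][2] = 6 + -3 = 3, A[1][2] + B[2][2] = 4 + -2 = 2) = -1 (attained at k = 0)
  C[2][0] = min over k of (A[2][0] + B[0][0] = -2 + 5 = 3, A[2][1] + B[1][0] = 5 + 0 = 5, A[2][2] + B[2][0] = -1 + 3 = 2) = 2 (attained at k = 2)
  C[2][1] = min over k of (A[2][0] + B[0][1] = -2 + -2 = -4, A[2][1] + B[1][1] = 5 + 1 = 6, A[2][2] + B[2][1] = -1 + 8 = 7) = -4 (attained at k = 0)
  C[2][2] = min over k of (A[2][0] + B[0][2] = -2 + -2 = -4, A[2][1] + B[1][2] = 5 + -3 = 2, A[2][2] + B[2][2] = -1 + -2 = -3) = -4 (attained at k = 0)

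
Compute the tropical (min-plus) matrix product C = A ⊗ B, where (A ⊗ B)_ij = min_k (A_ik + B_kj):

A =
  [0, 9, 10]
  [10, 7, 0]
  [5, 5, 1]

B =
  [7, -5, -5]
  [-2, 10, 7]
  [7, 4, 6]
A ⊗ B =
  [7, -5, -5]
  [5, 4, 5]
  [3, 0, 0]

Apply the min-plus product entry-by-entry:
  C[0][0] = min over k of (A[0][0] + B[0][0] = 0 + 7 = 7, A[0][1] + B[1][0] = 9 + -2 = 7, A[0][2] + B[2][0] = 10 + 7 = 17) = 7 (attained at k = 0)
  C[0][1] = min over k of (A[0][0] + B[0][1] = 0 + -5 = -5, A[0][1] + B[1][1] = 9 + 10 = 19, A[0][2] + B[2][1] = 10 + 4 = 14) = -5 (attained at k = 0)
  C[0][2] = min over k of (A[0][0] + B[0][2] = 0 + -5 = -5, A[0][1] + B[1][2] = 9 + 7 = 16, A[0][2] + B[2][2] = 10 + 6 = 16) = -5 (attained at k = 0)
  C[1][0] = min over k of (A[1][0] + B[0][0] = 10 + 7 = 17, A[1][1] + B[1][0] = 7 + -2 = 5, A[1][2] + B[2][0] = 0 + 7 = 7) = 5 (attained at k = 1)
  C[1][1] = min over k of (A[1][0] + B[0][1] = 10 + -5 = 5, A[1][1] + B[1][1] = 7 + 10 = 17, A[1][2] + B[2][1] = 0 + 4 = 4) = 4 (attained at k = 2)
  C[1][2] = min over k of (A[1][0] + B[0][2] = 10 + -5 = 5, A[1][1] + B[1][2] = 7 + 7 = 14, A[1][2] + B[2][2] = 0 + 6 = 6) = 5 (attained at k = 0)
  C[2][0] = min over k of (A[2][0] + B[0][0] = 5 + 7 = 12, A[2][1] + B[1][0] = 5 + -2 = 3, A[2][2] + B[2][0] = 1 + 7 = 8) = 3 (attained at k = 1)
  C[2][1] = min over k of (A[2][0] + B[0][1] = 5 + -5 = 0, A[2][1] + B[1][1] = 5 + 10 = 15, A[2][2] + B[2][1] = 1 + 4 = 5) = 0 (attained at k = 0)
  C[2][2] = min over k of (A[2][0] + B[0][2] = 5 + -5 = 0, A[2][1] + B[1][2] = 5 + 7 = 12, A[2][2] + B[2][2] = 1 + 6 = 7) = 0 (attained at k = 0)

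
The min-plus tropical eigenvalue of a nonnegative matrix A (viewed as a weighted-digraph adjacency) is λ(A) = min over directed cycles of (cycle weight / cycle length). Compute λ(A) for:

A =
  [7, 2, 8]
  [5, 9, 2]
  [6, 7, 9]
λ(A) = 10/3

Enumerate directed cycles and compute their means (weight / length). Sample:
  cycle 0 → 0: weight = 7, length = 1, mean = 7/1 ≈ 7.000
  cycle 1 → 1: weight = 9, length = 1, mean = 9/1 ≈ 9.000
  cycle 2 → 2: weight = 9, length = 1, mean = 9/1 ≈ 9.000
  cycle 0 → 1 → 0: weight = 7, length = 2, mean = 7/2 ≈ 3.500
  cycle 0 → 2 → 0: weight = 14, length = 2, mean = 14/2 ≈ 7.000
  cycle 1 → 0 → 1: weight = 7, length = 2, mean = 7/2 ≈ 3.500
Minimum mean = 3.333, attained e.g. along the cycle 0 → 1 → 2 → 0 with weight 10 and length 3. So λ(A) = 10/3 = 10/3.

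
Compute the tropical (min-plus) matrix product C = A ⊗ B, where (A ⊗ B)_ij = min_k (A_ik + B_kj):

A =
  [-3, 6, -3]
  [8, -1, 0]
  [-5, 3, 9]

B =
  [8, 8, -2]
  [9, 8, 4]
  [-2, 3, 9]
A ⊗ B =
  [-5, 0, -5]
  [-2, 3, 3]
  [3, 3, -7]

Apply the min-plus product entry-by-entry:
  C[0][0] = min over k of (A[0][0] + B[0][0] = -3 + 8 = 5, A[0][1] + B[1][0] = 6 + 9 = 15, A[0][2] + B[2][0] = -3 + -2 = -5) = -5 (attained at k = 2)
  C[0][1] = min over k of (A[0][0] + B[0][1] = -3 + 8 = 5, A[0][1] + B[1][1] = 6 + 8 = 14, A[0][2] + B[2][1] = -3 + 3 = 0) = 0 (attained at k = 2)
  C[0][2] = min over k of (A[0][0] + B[0][2] = -3 + -2 = -5, A[0][1] + B[1][2] = 6 + 4 = 10, A[0][2] + B[2][2] = -3 + 9 = 6) = -5 (attained at k = 0)
  C[1][0] = min over k of (A[1][0] + B[0][0] = 8 + 8 = 16, A[1][1] + B[1][0] = -1 + 9 = 8, A[1][2] + B[2][0] = 0 + -2 = -2) = -2 (attained at k = 2)
  C[1][1] = min over k of (A[1][0] + B[0][1] = 8 + 8 = 16, A[1][1] + B[1][1] = -1 + 8 = 7, A[1][2] + B[2][1] = 0 + 3 = 3) = 3 (attained at k = 2)
  C[1][2] = min over k of (A[1][0] + B[0][2] = 8 + -2 = 6, A[1][1] + B[1][2] = -1 + 4 = 3, A[1][2] + B[2][2] = 0 + 9 = 9) = 3 (attained at k = 1)
  C[2][0] = min over k of (A[2][0] + B[0][0] = -5 + 8 = 3, A[2][1] + B[1][0] = 3 + 9 = 12, A[2][2] + B[2][0] = 9 + -2 = 7) = 3 (attained at k = 0)
  C[2][1] = min over k of (A[2][0] + B[0][1] = -5 + 8 = 3, A[2][1] + B[1][1] = 3 + 8 = 11, A[2][2] + B[2][1] = 9 + 3 = 12) = 3 (attained at k = 0)
  C[2][2] = min over k of (A[2][0] + B[0][2] = -5 + -2 = -7, A[2][1] + B[1][2] = 3 + 4 = 7, A[2][2] + B[2][2] = 9 + 9 = 18) = -7 (attained at k = 0)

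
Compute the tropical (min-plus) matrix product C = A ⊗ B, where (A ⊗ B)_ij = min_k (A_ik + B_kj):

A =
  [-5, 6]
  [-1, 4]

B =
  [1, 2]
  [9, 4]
A ⊗ B =
  [-4, -3]
  [0, 1]

Apply the min-plus product entry-by-entry:
  C[0][0] = min over k of (A[0][0] + B[0][0] = -5 + 1 = -4, A[0][1] + B[1][0] = 6 + 9 = 15) = -4 (attained at k = 0)
  C[0][1] = min over k of (A[0][0] + B[0][1] = -5 + 2 = -3, A[0][1] + B[1][1] = 6 + 4 = 10) = -3 (attained at k = 0)
  C[1][0] = min over k of (A[1][0] + B[0][0] = -1 + 1 = 0, A[1][1] + B[1][0] = 4 + 9 = 13) = 0 (attained at k = 0)
  C[1][1] = min over k of (A[1][0] + B[0][1] = -1 + 2 = 1, A[1][1] + B[1][1] = 4 + 4 = 8) = 1 (attained at k = 0)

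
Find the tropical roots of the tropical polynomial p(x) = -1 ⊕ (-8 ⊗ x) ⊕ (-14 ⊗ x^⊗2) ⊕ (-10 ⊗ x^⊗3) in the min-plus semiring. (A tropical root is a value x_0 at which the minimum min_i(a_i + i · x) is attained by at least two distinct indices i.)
Roots: {-4, 6, 7}

Each tropical root is a break point of the lower envelope of the lines y = a_i + i · x (there are 4 lines, with slopes 0, 1, ..., 3). Only the lines that attain the minimum somewhere contribute to roots; other lines are dominated. Here the surviving (envelope) indices are i = 3, i = 2, i = 1, i = 0.
Intersections between consecutive envelope lines give the roots: for adjacent envelope indices i < j the intersection is x = (a_i − a_j) / (j − i). Reading off the sorted break points: {-4, 6, 7}.
Verification: at each break x_0, at least two indices attain the minimum of min_i(a_i + i · x_0).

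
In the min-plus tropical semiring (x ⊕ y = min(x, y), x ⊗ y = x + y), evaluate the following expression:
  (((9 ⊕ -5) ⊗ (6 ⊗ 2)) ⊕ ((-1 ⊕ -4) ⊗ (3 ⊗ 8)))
(((9 ⊕ -5) ⊗ (6 ⊗ 2)) ⊕ ((-1 ⊕ -4) ⊗ (3 ⊗ 8))) = 3

Expand innermost to outermost. Recall ⊕ takes the minimum of its arguments and ⊗ takes their sum. Working out the expression (((9 ⊕ -5) ⊗ (6 ⊗ 2)) ⊕ ((-1 ⊕ -4) ⊗ (3 ⊗ 8))) gives 3.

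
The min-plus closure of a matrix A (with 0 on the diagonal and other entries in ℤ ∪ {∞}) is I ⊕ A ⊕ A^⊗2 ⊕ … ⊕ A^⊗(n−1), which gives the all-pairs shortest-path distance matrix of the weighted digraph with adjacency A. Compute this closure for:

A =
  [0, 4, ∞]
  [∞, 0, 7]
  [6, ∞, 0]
Closure =
  [0, 4, 11]
  [13, 0, 7]
  [6, 10, 0]

This is the Floyd-Warshall all-pairs shortest-path computation. For each intermediate vertex k = 0, 1, …, 2, update dist[i][j] ← min(dist[i][j], dist[i][k] + dist[k][j]). The final matrix gives, for each (i, j), the minimum total weight of any directed path from i to j (possibly empty when i = j).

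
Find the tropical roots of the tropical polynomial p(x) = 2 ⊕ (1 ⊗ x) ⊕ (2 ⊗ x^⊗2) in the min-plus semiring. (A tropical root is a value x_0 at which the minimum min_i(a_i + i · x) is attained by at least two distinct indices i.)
Roots: {-1, 1}

Each tropical root is a break point of the lower envelope of the lines y = a_i + i · x (there are 3 lines, with slopes 0, 1, ..., 2). Only the lines that attain the minimum somewhere contribute to roots; other lines are dominated. Here the surviving (envelope) indices are i = 2, i = 1, i = 0.
Intersections between consecutive envelope lines give the roots: for adjacent envelope indices i < j the intersection is x = (a_i − a_j) / (j − i). Reading off the sorted break points: {-1, 1}.
Verification: at each break x_0, at least two indices attain the minimum of min_i(a_i + i · x_0).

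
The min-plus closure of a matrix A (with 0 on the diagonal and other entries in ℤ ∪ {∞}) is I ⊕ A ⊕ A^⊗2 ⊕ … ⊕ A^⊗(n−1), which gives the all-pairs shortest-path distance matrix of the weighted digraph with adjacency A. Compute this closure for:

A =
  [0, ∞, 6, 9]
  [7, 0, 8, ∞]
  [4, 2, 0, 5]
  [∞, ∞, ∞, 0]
Closure =
  [0, 8, 6, 9]
  [7, 0, 8, 13]
  [4, 2, 0, 5]
  [∞, ∞, ∞, 0]

This is the Floyd-Warshall all-pairs shortest-path computation. For each intermediate vertex k = 0, 1, …, 3, update dist[i][j] ← min(dist[i][j], dist[i][k] + dist[k][j]). The final matrix gives, for each (i, j), the minimum total weight of any directed path from i to j (possibly empty when i = j).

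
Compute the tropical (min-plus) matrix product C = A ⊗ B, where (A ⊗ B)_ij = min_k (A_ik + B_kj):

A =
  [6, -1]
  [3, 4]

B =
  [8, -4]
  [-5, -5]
A ⊗ B =
  [-6, -6]
  [-1, -1]

Apply the min-plus product entry-by-entry:
  C[0][0] = min over k of (A[0][0] + B[0][0] = 6 + 8 = 14, A[0][1] + B[1][0] = -1 + -5 = -6) = -6 (attained at k = 1)
  C[0][1] = min over k of (A[0][0] + B[0][1] = 6 + -4 = 2, A[0][1] + B[1][1] = -1 + -5 = -6) = -6 (attained at k = 1)
  C[1][0] = min over k of (A[1][0] + B[0][0] = 3 + 8 = 11, A[1][1] + B[1][0] = 4 + -5 = -1) = -1 (attained at k = 1)
  C[1][1] = min over k of (A[1][0] + B[0][1] = 3 + -4 = -1, A[1][1] + B[1][1] = 4 + -5 = -1) = -1 (attained at k = 0)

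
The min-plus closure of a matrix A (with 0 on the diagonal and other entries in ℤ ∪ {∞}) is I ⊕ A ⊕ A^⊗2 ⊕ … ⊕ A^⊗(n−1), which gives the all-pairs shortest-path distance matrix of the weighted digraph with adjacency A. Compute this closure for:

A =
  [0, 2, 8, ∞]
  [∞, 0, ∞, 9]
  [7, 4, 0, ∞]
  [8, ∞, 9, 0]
Closure =
  [0, 2, 8, 11]
  [17, 0, 18, 9]
  [7, 4, 0, 13]
  [8, 10, 9, 0]

This is the Floyd-Warshall all-pairs shortest-path computation. For each intermediate vertex k = 0, 1, …, 3, update dist[i][j] ← min(dist[i][j], dist[i][k] + dist[k][j]). The final matrix gives, for each (i, j), the minimum total weight of any directed path from i to j (possibly empty when i = j).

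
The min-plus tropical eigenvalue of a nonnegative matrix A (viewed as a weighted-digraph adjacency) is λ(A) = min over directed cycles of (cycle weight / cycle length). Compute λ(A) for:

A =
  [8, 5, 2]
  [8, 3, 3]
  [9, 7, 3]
λ(A) = 3

Enumerate directed cycles and compute their means (weight / length). Sample:
  cycle 0 → 0: weight = 8, length = 1, mean = 8/1 ≈ 8.000
  cycle 1 → 1: weight = 3, length = 1, mean = 3/1 ≈ 3.000
  cycle 2 → 2: weight = 3, length = 1, mean = 3/1 ≈ 3.000
  cycle 0 → 1 → 0: weight = 13, length = 2, mean = 13/2 ≈ 6.500
  cycle 0 → 2 → 0: weight = 11, length = 2, mean = 11/2 ≈ 5.500
  cycle 1 → 0 → 1: weight = 13, length = 2, mean = 13/2 ≈ 6.500
Minimum mean = 3.000, attained e.g. along the cycle 1 → 1 with weight 3 and length 1. So λ(A) = 3/1 = 3.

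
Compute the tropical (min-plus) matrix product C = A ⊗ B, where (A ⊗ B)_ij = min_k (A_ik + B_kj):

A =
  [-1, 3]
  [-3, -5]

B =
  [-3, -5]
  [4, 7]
A ⊗ B =
  [-4, -6]
  [-6, -8]

Apply the min-plus product entry-by-entry:
  C[0][0] = min over k of (A[0][0] + B[0][0] = -1 + -3 = -4, A[0][1] + B[1][0] = 3 + 4 = 7) = -4 (attained at k = 0)
  C[0][1] = min over k of (A[0][0] + B[0][1] = -1 + -5 = -6, A[0][1] + B[1][1] = 3 + 7 = 10) = -6 (attained at k = 0)
  C[1][0] = min over k of (A[1][0] + B[0][0] = -3 + -3 = -6, A[1][1] + B[1][0] = -5 + 4 = -1) = -6 (attained at k = 0)
  C[1][1] = min over k of (A[1][0] + B[0][1] = -3 + -5 = -8, A[1][1] + B[1][1] = -5 + 7 = 2) = -8 (attained at k = 0)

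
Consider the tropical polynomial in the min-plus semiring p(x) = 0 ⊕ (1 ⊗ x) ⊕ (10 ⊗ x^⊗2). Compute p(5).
p(5) = 0

A tropical monomial a ⊗ x^⊗i evaluates to a + i · x. Evaluating each term at x = 5:
  Term 0 contributes 0 + 0 · 5 = 0
  Term 1 contributes 1 + 1 · 5 = 6
  Term 2 contributes 10 + 2 · 5 = 20
p(5) = ⊕ of these = min[0, 6, 20] = 0.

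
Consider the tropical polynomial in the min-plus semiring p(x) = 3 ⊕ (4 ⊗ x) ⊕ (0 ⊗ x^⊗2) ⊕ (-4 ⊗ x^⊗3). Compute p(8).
p(8) = 3

A tropical monomial a ⊗ x^⊗i evaluates to a + i · x. Evaluating each term at x = 8:
  Term 0 contributes 3 + 0 · 8 = 3
  Term 1 contributes 4 + 1 · 8 = 12
  Term 2 contributes 0 + 2 · 8 = 16
  Term 3 contributes -4 + 3 · 8 = 20
p(8) = ⊕ of these = min[3, 12, 16, 20] = 3.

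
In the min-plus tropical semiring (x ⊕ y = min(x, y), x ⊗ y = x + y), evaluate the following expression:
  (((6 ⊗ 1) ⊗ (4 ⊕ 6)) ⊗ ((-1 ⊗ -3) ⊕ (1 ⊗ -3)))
(((6 ⊗ 1) ⊗ (4 ⊕ 6)) ⊗ ((-1 ⊗ -3) ⊕ (1 ⊗ -3))) = 7

Expand innermost to outermost. Recall ⊕ takes the minimum of its arguments and ⊗ takes their sum. Working out the expression (((6 ⊗ 1) ⊗ (4 ⊕ 6)) ⊗ ((-1 ⊗ -3) ⊕ (1 ⊗ -3))) gives 7.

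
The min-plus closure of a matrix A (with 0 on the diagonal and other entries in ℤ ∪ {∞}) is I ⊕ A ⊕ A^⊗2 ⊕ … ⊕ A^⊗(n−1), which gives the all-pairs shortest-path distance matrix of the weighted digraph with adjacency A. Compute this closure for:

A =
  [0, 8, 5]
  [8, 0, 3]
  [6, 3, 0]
Closure =
  [0, 8, 5]
  [8, 0, 3]
  [6, 3, 0]

This is the Floyd-Warshall all-pairs shortest-path computation. For each intermediate vertex k = 0, 1, …, 2, update dist[i][j] ← min(dist[i][j], dist[i][k] + dist[k][j]). The final matrix gives, for each (i, j), the minimum total weight of any directed path from i to j (possibly empty when i = j).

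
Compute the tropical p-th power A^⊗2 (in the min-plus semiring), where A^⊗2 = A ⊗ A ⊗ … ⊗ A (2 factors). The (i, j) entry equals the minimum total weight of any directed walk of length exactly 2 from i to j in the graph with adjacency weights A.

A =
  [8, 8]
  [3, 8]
A^⊗2 =
  [11, 16]
  [11, 11]

Each entry (A^⊗2)_ij equals the minimum over all length-2 walks i = v_0 → v_1 → … → v_2 = j of Σ_t A[v_t][v_{t+1}]. For example, for (i, j) = (0, 1) we minimise over 2 possible intermediate vertex sequences; the minimum is 16, attained along the walk 0 → 0 → 1.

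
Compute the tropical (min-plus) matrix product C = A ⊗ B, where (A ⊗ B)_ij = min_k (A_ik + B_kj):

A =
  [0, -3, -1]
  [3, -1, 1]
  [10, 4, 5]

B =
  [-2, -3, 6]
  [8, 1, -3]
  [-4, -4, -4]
A ⊗ B =
  [-5, -5, -6]
  [-3, -3, -4]
  [1, 1, 1]

Apply the min-plus product entry-by-entry:
  C[0][0] = min over k of (A[0][0] + B[0][0] = 0 + -2 = -2, A[0][1] + B[1][0] = -3 + 8 = 5, A[0][2] + B[2][0] = -1 + -4 = -5) = -5 (attained at k = 2)
  C[0][1] = min over k of (A[0][0] + B[0][1] = 0 + -3 = -3, A[0][1] + B[1][1] = -3 + 1 = -2, A[0][2] + B[2][1] = -1 + -4 = -5) = -5 (attained at k = 2)
  C[0][2] = min over k of (A[0][0] + B[0][2] = 0 + 6 = 6, A[0][1] + B[1][2] = -3 + -3 = -6, A[0][2] + B[2][2] = -1 + -4 = -5) = -6 (attained at k = 1)
  C[1][0] = min over k of (A[1][0] + B[0][0] = 3 + -2 = 1, A[1][1] + B[1][0] = -1 + 8 = 7, A[1][2] + B[2][0] = 1 + -4 = -3) = -3 (attained at k = 2)
  C[1][1] = min over k of (A[1][0] + B[0][1] = 3 + -3 = 0, A[1][1] + B[1][1] = -1 + 1 = 0, A[1][2] + B[2][1] = 1 + -4 = -3) = -3 (attained at k = 2)
  C[1][2] = min over k of (A[1][0] + B[0][2] = 3 + 6 = 9, A[1][1] + B[1][2] = -1 + -3 = -4, A[1][2] + B[2][2] = 1 + -4 = -3) = -4 (attained at k = 1)
  C[2][0] = min over k of (A[2][0] + B[0][0] = 10 + -2 = 8, A[2][1] + B[1][0] = 4 + 8 = 12, A[2][2] + B[2][0] = 5 + -4 = 1) = 1 (attained at k = 2)
  C[2][1] = min over k of (A[2][0] + B[0][1] = 10 + -3 = 7, A[2][1] + B[1][1] = 4 + 1 = 5, A[2][2] + B[2][1] = 5 + -4 = 1) = 1 (attained at k = 2)
  C[2][2] = min over k of (A[2][0] + B[0][2] = 10 + 6 = 16, A[2][1] + B[1][2] = 4 + -3 = 1, A[2][2] + B[2][2] = 5 + -4 = 1) = 1 (attained at k = 1)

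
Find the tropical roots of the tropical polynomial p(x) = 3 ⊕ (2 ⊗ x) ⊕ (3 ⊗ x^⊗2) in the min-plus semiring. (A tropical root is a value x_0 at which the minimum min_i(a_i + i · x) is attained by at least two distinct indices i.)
Roots: {-1, 1}

Each tropical root is a break point of the lower envelope of the lines y = a_i + i · x (there are 3 lines, with slopes 0, 1, ..., 2). Only the lines that attain the minimum somewhere contribute to roots; other lines are dominated. Here the surviving (envelope) indices are i = 2, i = 1, i = 0.
Intersections between consecutive envelope lines give the roots: for adjacent envelope indices i < j the intersection is x = (a_i − a_j) / (j − i). Reading off the sorted break points: {-1, 1}.
Verification: at each break x_0, at least two indices attain the minimum of min_i(a_i + i · x_0).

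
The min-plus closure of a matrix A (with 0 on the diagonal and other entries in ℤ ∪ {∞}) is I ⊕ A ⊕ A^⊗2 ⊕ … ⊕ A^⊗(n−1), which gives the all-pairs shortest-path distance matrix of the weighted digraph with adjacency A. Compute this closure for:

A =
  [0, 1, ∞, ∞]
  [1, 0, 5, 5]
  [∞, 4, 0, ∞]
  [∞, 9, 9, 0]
Closure =
  [0, 1, 6, 6]
  [1, 0, 5, 5]
  [5, 4, 0, 9]
  [10, 9, 9, 0]

This is the Floyd-Warshall all-pairs shortest-path computation. For each intermediate vertex k = 0, 1, …, 3, update dist[i][j] ← min(dist[i][j], dist[i][k] + dist[k][j]). The final matrix gives, for each (i, j), the minimum total weight of any directed path from i to j (possibly empty when i = j).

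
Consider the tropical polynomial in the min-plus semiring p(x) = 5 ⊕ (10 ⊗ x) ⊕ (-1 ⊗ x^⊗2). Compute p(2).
p(2) = 3

A tropical monomial a ⊗ x^⊗i evaluates to a + i · x. Evaluating each term at x = 2:
  Term 0 contributes 5 + 0 · 2 = 5
  Term 1 contributes 10 + 1 · 2 = 12
  Term 2 contributes -1 + 2 · 2 = 3
p(2) = ⊕ of these = min[5, 12, 3] = 3.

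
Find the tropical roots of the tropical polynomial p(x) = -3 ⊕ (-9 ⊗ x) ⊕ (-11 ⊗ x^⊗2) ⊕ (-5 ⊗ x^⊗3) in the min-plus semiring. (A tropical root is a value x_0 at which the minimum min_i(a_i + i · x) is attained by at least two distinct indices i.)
Roots: {-6, 2, 6}

Each tropical root is a break point of the lower envelope of the lines y = a_i + i · x (there are 4 lines, with slopes 0, 1, ..., 3). Only the lines that attain the minimum somewhere contribute to roots; other lines are dominated. Here the surviving (envelope) indices are i = 3, i = 2, i = 1, i = 0.
Intersections between consecutive envelope lines give the roots: for adjacent envelope indices i < j the intersection is x = (a_i − a_j) / (j − i). Reading off the sorted break points: {-6, 2, 6}.
Verification: at each break x_0, at least two indices attain the minimum of min_i(a_i + i · x_0).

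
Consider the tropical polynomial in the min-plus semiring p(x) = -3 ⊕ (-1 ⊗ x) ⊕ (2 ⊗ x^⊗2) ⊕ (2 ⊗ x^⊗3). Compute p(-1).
p(-1) = -3

A tropical monomial a ⊗ x^⊗i evaluates to a + i · x. Evaluating each term at x = -1:
  Term 0 contributes -3 + 0 · -1 = -3
  Term 1 contributes -1 + 1 · -1 = -2
  Term 2 contributes 2 + 2 · -1 = 0
  Term 3 contributes 2 + 3 · -1 = -1
p(-1) = ⊕ of these = min[-3, -2, 0, -1] = -3.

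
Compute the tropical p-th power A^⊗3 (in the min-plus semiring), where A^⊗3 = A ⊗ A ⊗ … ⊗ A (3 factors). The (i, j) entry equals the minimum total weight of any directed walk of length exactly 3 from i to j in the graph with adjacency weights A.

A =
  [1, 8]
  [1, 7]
A^⊗3 =
  [3, 10]
  [3, 10]

Each entry (A^⊗3)_ij equals the minimum over all length-3 walks i = v_0 → v_1 → … → v_3 = j of Σ_t A[v_t][v_{t+1}]. For example, for (i, j) = (0, 1) we minimise over 4 possible intermediate vertex sequences; the minimum is 10, attained along the walk 0 → 0 → 0 → 1.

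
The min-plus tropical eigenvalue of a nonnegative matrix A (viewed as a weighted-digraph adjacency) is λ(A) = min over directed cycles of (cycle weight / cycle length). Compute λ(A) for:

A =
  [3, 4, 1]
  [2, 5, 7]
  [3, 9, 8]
λ(A) = 2

Enumerate directed cycles and compute their means (weight / length). Sample:
  cycle 0 → 0: weight = 3, length = 1, mean = 3/1 ≈ 3.000
  cycle 1 → 1: weight = 5, length = 1, mean = 5/1 ≈ 5.000
  cycle 2 → 2: weight = 8, length = 1, mean = 8/1 ≈ 8.000
  cycle 0 → 1 → 0: weight = 6, length = 2, mean = 6/2 ≈ 3.000
  cycle 0 → 2 → 0: weight = 4, length = 2, mean = 4/2 ≈ 2.000
  cycle 1 → 0 → 1: weight = 6, length = 2, mean = 6/2 ≈ 3.000
Minimum mean = 2.000, attained e.g. along the cycle 0 → 2 → 0 with weight 4 and length 2. So λ(A) = 4/2 = 2.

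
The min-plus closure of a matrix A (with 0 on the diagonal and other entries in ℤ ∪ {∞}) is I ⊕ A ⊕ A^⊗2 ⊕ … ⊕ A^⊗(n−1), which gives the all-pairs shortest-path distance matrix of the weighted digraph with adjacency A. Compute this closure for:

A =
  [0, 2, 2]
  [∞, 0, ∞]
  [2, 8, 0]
Closure =
  [0, 2, 2]
  [∞, 0, ∞]
  [2, 4, 0]

This is the Floyd-Warshall all-pairs shortest-path computation. For each intermediate vertex k = 0, 1, …, 2, update dist[i][j] ← min(dist[i][j], dist[i][k] + dist[k][j]). The final matrix gives, for each (i, j), the minimum total weight of any directed path from i to j (possibly empty when i = j).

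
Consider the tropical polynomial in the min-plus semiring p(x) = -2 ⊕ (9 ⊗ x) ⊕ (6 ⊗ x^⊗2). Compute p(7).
p(7) = -2

A tropical monomial a ⊗ x^⊗i evaluates to a + i · x. Evaluating each term at x = 7:
  Term 0 contributes -2 + 0 · 7 = -2
  Term 1 contributes 9 + 1 · 7 = 16
  Term 2 contributes 6 + 2 · 7 = 20
p(7) = ⊕ of these = min[-2, 16, 20] = -2.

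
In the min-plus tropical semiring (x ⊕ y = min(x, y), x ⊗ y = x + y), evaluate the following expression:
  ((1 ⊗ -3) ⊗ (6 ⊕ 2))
((1 ⊗ -3) ⊗ (6 ⊕ 2)) = 0

Expand innermost to outermost. Recall ⊕ takes the minimum of its arguments and ⊗ takes their sum. Working out the expression ((1 ⊗ -3) ⊗ (6 ⊕ 2)) gives 0.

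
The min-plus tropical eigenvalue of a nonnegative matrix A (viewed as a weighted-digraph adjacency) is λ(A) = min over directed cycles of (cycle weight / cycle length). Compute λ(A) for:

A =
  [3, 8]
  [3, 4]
λ(A) = 3

Enumerate directed cycles and compute their means (weight / length). Sample:
  cycle 0 → 0: weight = 3, length = 1, mean = 3/1 ≈ 3.000
  cycle 1 → 1: weight = 4, length = 1, mean = 4/1 ≈ 4.000
  cycle 0 → 1 → 0: weight = 11, length = 2, mean = 11/2 ≈ 5.500
  cycle 1 → 0 → 1: weight = 11, length = 2, mean = 11/2 ≈ 5.500
Minimum mean = 3.000, attained e.g. along the cycle 0 → 0 with weight 3 and length 1. So λ(A) = 3/1 = 3.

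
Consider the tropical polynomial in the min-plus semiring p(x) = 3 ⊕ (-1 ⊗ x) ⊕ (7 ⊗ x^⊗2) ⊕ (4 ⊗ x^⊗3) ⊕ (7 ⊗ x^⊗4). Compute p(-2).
p(-2) = -3

A tropical monomial a ⊗ x^⊗i evaluates to a + i · x. Evaluating each term at x = -2:
  Term 0 contributes 3 + 0 · -2 = 3
  Term 1 contributes -1 + 1 · -2 = -3
  Term 2 contributes 7 + 2 · -2 = 3
  Term 3 contributes 4 + 3 · -2 = -2
  Term 4 contributes 7 + 4 · -2 = -1
p(-2) = ⊕ of these = min[3, -3, 3, -2, -1] = -3.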